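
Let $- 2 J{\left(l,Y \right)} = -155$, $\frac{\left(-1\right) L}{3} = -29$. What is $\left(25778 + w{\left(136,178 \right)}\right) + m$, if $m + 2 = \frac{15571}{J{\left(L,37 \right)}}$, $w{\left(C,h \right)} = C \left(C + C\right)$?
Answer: $\frac{9760182}{155} \approx 62969.0$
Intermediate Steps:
$L = 87$ ($L = \left(-3\right) \left(-29\right) = 87$)
$J{\left(l,Y \right)} = \frac{155}{2}$ ($J{\left(l,Y \right)} = \left(- \frac{1}{2}\right) \left(-155\right) = \frac{155}{2}$)
$w{\left(C,h \right)} = 2 C^{2}$ ($w{\left(C,h \right)} = C 2 C = 2 C^{2}$)
$m = \frac{30832}{155}$ ($m = -2 + \frac{15571}{\frac{155}{2}} = -2 + 15571 \cdot \frac{2}{155} = -2 + \frac{31142}{155} = \frac{30832}{155} \approx 198.92$)
$\left(25778 + w{\left(136,178 \right)}\right) + m = \left(25778 + 2 \cdot 136^{2}\right) + \frac{30832}{155} = \left(25778 + 2 \cdot 18496\right) + \frac{30832}{155} = \left(25778 + 36992\right) + \frac{30832}{155} = 62770 + \frac{30832}{155} = \frac{9760182}{155}$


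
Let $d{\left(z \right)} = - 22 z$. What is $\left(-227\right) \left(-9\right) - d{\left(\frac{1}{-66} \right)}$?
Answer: $\frac{6128}{3} \approx 2042.7$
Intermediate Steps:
$\left(-227\right) \left(-9\right) - d{\left(\frac{1}{-66} \right)} = \left(-227\right) \left(-9\right) - - \frac{22}{-66} = 2043 - \left(-22\right) \left(- \frac{1}{66}\right) = 2043 - \frac{1}{3} = \frac{6128}{3}$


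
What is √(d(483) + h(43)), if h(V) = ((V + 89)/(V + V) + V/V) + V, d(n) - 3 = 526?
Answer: 9*√13115/43 ≈ 23.969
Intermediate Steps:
d(n) = 529 (d(n) = 3 + 526 = 529)
h(V) = 1 + V + (89 + V)/(2*V) (h(V) = ((89 + V)/((2*V)) + 1) + V = ((89 + V)*(1/(2*V)) + 1) + V = ((89 + V)/(2*V) + 1) + V = (1 + (89 + V)/(2*V)) + V = 1 + V + (89 + V)/(2*V))
√(d(483) + h(43)) = √(529 + (3/2 + 43 + (89/2)/43)) = √(529 + (3/2 + 43 + (89/2)*(1/43))) = √(529 + (3/2 + 43 + 89/86)) = √(529 + 1958/43) = √(24705/43) = 9*√13115/43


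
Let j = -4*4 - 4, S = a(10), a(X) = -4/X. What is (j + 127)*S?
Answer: -214/5 ≈ -42.800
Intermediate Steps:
S = -2/5 (S = -4/10 = -4*1/10 = -2/5 ≈ -0.40000)
j = -20 (j = -16 - 4 = -20)
(j + 127)*S = (-20 + 127)*(-2/5) = 107*(-2/5) = -214/5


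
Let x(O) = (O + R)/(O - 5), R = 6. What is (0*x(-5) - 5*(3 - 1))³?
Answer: -1000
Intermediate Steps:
x(O) = (6 + O)/(-5 + O) (x(O) = (O + 6)/(O - 5) = (6 + O)/(-5 + O))
(0*x(-5) - 5*(3 - 1))³ = (0*((6 - 5)/(-5 - 5)) - 5*(3 - 1))³ = (0*(1/(-10)) - 5*2)³ = (0*(-⅒*1) - 10)³ = (0*(-⅒) - 10)³ = (0 - 10)³ = (-10)³ = -1000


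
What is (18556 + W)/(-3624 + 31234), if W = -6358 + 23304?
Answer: 17751/13805 ≈ 1.2858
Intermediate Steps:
W = 16946
(18556 + W)/(-3624 + 31234) = (18556 + 16946)/(-3624 + 31234) = 35502/27610 = 35502*(1/27610) = 17751/13805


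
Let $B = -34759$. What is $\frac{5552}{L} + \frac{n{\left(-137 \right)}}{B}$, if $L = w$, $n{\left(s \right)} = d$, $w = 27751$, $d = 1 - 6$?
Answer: $\frac{193120723}{964597009} \approx 0.20021$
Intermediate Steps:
$d = -5$ ($d = 1 - 6 = -5$)
$n{\left(s \right)} = -5$
$L = 27751$
$\frac{5552}{L} + \frac{n{\left(-137 \right)}}{B} = \frac{5552}{27751} - \frac{5}{-34759} = 5552 \cdot \frac{1}{27751} - - \frac{5}{34759} = \frac{5552}{27751} + \frac{5}{34759} = \frac{193120723}{964597009}$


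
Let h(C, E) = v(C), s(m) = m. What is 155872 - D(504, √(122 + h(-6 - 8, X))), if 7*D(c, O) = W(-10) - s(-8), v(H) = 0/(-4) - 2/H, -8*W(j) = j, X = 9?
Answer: 4364379/28 ≈ 1.5587e+5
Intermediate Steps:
W(j) = -j/8
v(H) = -2/H (v(H) = 0*(-¼) - 2/H = 0 - 2/H = -2/H)
h(C, E) = -2/C
D(c, O) = 37/28 (D(c, O) = (-⅛*(-10) - 1*(-8))/7 = (5/4 + 8)/7 = (⅐)*(37/4) = 37/28)
155872 - D(504, √(122 + h(-6 - 8, X))) = 155872 - 1*37/28 = 155872 - 37/28 = 4364379/28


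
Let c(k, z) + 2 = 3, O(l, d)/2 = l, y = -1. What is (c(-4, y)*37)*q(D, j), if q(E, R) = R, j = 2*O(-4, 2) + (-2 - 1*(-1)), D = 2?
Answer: -629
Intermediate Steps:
O(l, d) = 2*l
c(k, z) = 1 (c(k, z) = -2 + 3 = 1)
j = -17 (j = 2*(2*(-4)) + (-2 - 1*(-1)) = 2*(-8) + (-2 + 1) = -16 - 1 = -17)
(c(-4, y)*37)*q(D, j) = (1*37)*(-17) = 37*(-17) = -629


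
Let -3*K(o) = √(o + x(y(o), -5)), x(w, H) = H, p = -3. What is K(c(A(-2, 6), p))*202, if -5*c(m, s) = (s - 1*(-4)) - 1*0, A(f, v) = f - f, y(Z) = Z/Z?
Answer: -202*I*√130/15 ≈ -153.54*I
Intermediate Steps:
y(Z) = 1
A(f, v) = 0
c(m, s) = -⅘ - s/5 (c(m, s) = -((s - 1*(-4)) - 1*0)/5 = -((s + 4) + 0)/5 = -((4 + s) + 0)/5 = -(4 + s)/5 = -⅘ - s/5)
K(o) = -√(-5 + o)/3 (K(o) = -√(o - 5)/3 = -√(-5 + o)/3)
K(c(A(-2, 6), p))*202 = -√(-5 + (-⅘ - ⅕*(-3)))/3*202 = -√(-5 + (-⅘ + ⅗))/3*202 = -√(-5 - ⅕)/3*202 = -I*√130/15*202 = -202*I*√130/15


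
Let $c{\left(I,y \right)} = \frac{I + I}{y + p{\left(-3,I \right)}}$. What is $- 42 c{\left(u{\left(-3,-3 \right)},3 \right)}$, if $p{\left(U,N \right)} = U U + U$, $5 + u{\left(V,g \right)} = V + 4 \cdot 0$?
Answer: $\frac{224}{3} \approx 74.667$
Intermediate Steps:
$u{\left(V,g \right)} = -5 + V$ ($u{\left(V,g \right)} = -5 + \left(V + 4 \cdot 0\right) = -5 + \left(V + 0\right) = -5 + V$)
$p{\left(U,N \right)} = U + U^{2}$ ($p{\left(U,N \right)} = U^{2} + U = U + U^{2}$)
$c{\left(I,y \right)} = \frac{2 I}{6 + y}$ ($c{\left(I,y \right)} = \frac{I + I}{y - 3 \left(1 - 3\right)} = \frac{2 I}{y - -6} = \frac{2 I}{y + 6} = \frac{2 I}{6 + y}$)
$- 42 c{\left(u{\left(-3,-3 \right)},3 \right)} = - 42 \frac{2 \left(-5 - 3\right)}{6 + 3} = - 42 \cdot 2 \left(-8\right) \frac{1}{9} = \left(-42\right) \left(- \frac{16}{9}\right) = \frac{224}{3}$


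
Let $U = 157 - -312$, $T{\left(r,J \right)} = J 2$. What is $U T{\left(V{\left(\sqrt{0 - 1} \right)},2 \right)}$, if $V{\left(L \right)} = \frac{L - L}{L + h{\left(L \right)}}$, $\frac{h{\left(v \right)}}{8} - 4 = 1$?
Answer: $1876$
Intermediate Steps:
$h{\left(v \right)} = 40$ ($h{\left(v \right)} = 32 + 8 \cdot 1 = 32 + 8 = 40$)
$V{\left(L \right)} = 0$ ($V{\left(L \right)} = \frac{L - L}{L + 40} = \frac{0}{40 + L} = 0$)
$T{\left(r,J \right)} = 2 J$
$U = 469$ ($U = 157 + 312 = 469$)
$U T{\left(V{\left(\sqrt{0 - 1} \right)},2 \right)} = 469 \cdot 2 \cdot 2 = 469 \cdot 4 = 1876$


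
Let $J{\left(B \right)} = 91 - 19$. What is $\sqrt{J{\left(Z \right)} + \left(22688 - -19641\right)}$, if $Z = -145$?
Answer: $\sqrt{42401} \approx 205.92$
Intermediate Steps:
$J{\left(B \right)} = 72$
$\sqrt{J{\left(Z \right)} + \left(22688 - -19641\right)} = \sqrt{72 + \left(22688 - -19641\right)} = \sqrt{72 + \left(22688 + 19641\right)} = \sqrt{72 + 42329} = \sqrt{42401}$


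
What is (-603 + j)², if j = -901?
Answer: 2262016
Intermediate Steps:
(-603 + j)² = (-603 - 901)² = (-1504)² = 2262016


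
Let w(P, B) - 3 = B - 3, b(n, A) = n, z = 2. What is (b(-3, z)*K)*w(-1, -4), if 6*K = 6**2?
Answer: 72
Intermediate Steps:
K = 6 (K = (1/6)*6**2 = (1/6)*36 = 6)
w(P, B) = B (w(P, B) = 3 + (B - 3) = 3 + (-3 + B) = B)
(b(-3, z)*K)*w(-1, -4) = -3*6*(-4) = -18*(-4) = 72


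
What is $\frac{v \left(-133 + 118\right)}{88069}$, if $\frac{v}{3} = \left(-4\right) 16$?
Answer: $\frac{2880}{88069} \approx 0.032702$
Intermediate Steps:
$v = -192$ ($v = 3 \left(\left(-4\right) 16\right) = 3 \left(-64\right) = -192$)
$\frac{v \left(-133 + 118\right)}{88069} = \frac{\left(-192\right) \left(-133 + 118\right)}{88069} = \left(-192\right) \left(-15\right) \frac{1}{88069} = 2880 \cdot \frac{1}{88069} = \frac{2880}{88069}$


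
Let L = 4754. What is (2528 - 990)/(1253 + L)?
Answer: 1538/6007 ≈ 0.25603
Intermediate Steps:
(2528 - 990)/(1253 + L) = (2528 - 990)/(1253 + 4754) = 1538/6007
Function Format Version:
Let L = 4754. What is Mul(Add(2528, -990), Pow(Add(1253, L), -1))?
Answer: Rational(1538, 6007) ≈ 0.25603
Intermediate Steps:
Mul(Add(2528, -990), Pow(Add(1253, L), -1)) = Mul(Add(2528, -990), Pow(Add(1253, 4754), -1)) = Mul(1538, Pow(6007, -1)) = Mul(1538, Rational(1, 6007)) = Rational(1538, 6007)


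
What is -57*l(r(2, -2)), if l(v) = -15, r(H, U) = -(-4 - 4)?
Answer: 855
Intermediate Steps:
r(H, U) = 8 (r(H, U) = -1*(-8) = 8)
-57*l(r(2, -2)) = -57*(-15) = 855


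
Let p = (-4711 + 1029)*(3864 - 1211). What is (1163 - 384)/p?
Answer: -779/9768346 ≈ -7.9747e-5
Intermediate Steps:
p = -9768346 (p = -3682*2653 = -9768346)
(1163 - 384)/p = (1163 - 384)/(-9768346) = 779*(-1/9768346) = -779/9768346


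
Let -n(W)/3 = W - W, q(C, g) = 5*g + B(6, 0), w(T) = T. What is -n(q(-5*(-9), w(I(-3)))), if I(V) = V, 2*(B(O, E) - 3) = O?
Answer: 0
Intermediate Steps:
B(O, E) = 3 + O/2
q(C, g) = 6 + 5*g (q(C, g) = 5*g + (3 + (½)*6) = 5*g + (3 + 3) = 5*g + 6 = 6 + 5*g)
n(W) = 0 (n(W) = -3*(W - W) = -3*0 = 0)
-n(q(-5*(-9), w(I(-3)))) = -1*0 = 0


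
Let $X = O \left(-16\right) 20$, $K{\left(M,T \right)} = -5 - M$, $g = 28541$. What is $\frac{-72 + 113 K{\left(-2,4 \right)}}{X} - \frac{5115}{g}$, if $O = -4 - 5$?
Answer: $- \frac{8820517}{27399360} \approx -0.32192$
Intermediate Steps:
$O = -9$ ($O = -4 - 5 = -9$)
$X = 2880$ ($X = \left(-9\right) \left(-16\right) 20 = 144 \cdot 20 = 2880$)
$\frac{-72 + 113 K{\left(-2,4 \right)}}{X} - \frac{5115}{g} = \frac{-72 + 113 \left(-5 - -2\right)}{2880} - \frac{5115}{28541} = \left(-72 + 113 \left(-5 + 2\right)\right) \frac{1}{2880} - \frac{5115}{28541} = \left(-72 + 113 \left(-3\right)\right) \frac{1}{2880} - \frac{5115}{28541} = \left(-72 - 339\right) \frac{1}{2880} - \frac{5115}{28541} = \left(-411\right) \frac{1}{2880} - \frac{5115}{28541} = - \frac{137}{960} - \frac{5115}{28541} = - \frac{8820517}{27399360}$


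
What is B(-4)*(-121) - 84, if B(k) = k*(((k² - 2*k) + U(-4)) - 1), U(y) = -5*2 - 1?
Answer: 5724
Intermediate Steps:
U(y) = -11 (U(y) = -10 - 1 = -11)
B(k) = k*(-12 + k² - 2*k) (B(k) = k*(((k² - 2*k) - 11) - 1) = k*((-11 + k² - 2*k) - 1) = k*(-12 + k² - 2*k))
B(-4)*(-121) - 84 = -4*(-12 + (-4)² - 2*(-4))*(-121) - 84 = -4*(-12 + 16 + 8)*(-121) - 84 = -4*12*(-121) - 84 = -48*(-121) - 84 = 5808 - 84 = 5724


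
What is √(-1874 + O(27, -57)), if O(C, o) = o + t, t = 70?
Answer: I*√1861 ≈ 43.139*I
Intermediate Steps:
O(C, o) = 70 + o (O(C, o) = o + 70 = 70 + o)
√(-1874 + O(27, -57)) = √(-1874 + (70 - 57)) = √(-1874 + 13) = √(-1861) = I*√1861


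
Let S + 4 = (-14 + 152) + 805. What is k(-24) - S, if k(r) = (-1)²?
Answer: -938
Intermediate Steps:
k(r) = 1
S = 939 (S = -4 + ((-14 + 152) + 805) = -4 + (138 + 805) = -4 + 943 = 939)
k(-24) - S = 1 - 1*939 = 1 - 939 = -938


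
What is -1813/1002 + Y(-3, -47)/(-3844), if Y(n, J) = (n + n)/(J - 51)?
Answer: -170746217/94366356 ≈ -1.8094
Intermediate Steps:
Y(n, J) = 2*n/(-51 + J) (Y(n, J) = (2*n)/(-51 + J) = 2*n/(-51 + J))
-1813/1002 + Y(-3, -47)/(-3844) = -1813/1002 + (2*(-3)/(-51 - 47))/(-3844) = -1813*1/1002 + (2*(-3)/(-98))*(-1/3844) = -1813/1002 + (2*(-3)*(-1/98))*(-1/3844) = -1813/1002 + (3/49)*(-1/3844) = -1813/1002 - 3/188356 = -170746217/94366356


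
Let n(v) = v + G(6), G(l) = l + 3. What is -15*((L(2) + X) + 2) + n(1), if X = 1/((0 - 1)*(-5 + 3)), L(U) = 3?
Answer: -145/2 ≈ -72.500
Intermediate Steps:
X = ½ (X = 1/(-1*(-2)) = 1/2 = ½ ≈ 0.50000)
G(l) = 3 + l
n(v) = 9 + v (n(v) = v + (3 + 6) = v + 9 = 9 + v)
-15*((L(2) + X) + 2) + n(1) = -15*((3 + ½) + 2) + (9 + 1) = -15*(7/2 + 2) + 10 = -15*11/2 + 10 = -165/2 + 10 = -145/2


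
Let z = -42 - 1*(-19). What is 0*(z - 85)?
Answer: 0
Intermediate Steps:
z = -23 (z = -42 + 19 = -23)
0*(z - 85) = 0*(-23 - 85) = 0*(-108) = 0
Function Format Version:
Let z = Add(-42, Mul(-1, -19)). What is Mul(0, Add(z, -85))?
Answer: 0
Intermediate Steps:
z = -23 (z = Add(-42, 19) = -23)
Mul(0, Add(z, -85)) = Mul(0, Add(-23, -85)) = Mul(0, -108) = 0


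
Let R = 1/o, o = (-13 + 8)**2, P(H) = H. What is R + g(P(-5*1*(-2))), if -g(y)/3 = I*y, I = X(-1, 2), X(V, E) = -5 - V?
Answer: 3001/25 ≈ 120.04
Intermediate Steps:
I = -4 (I = -5 - 1*(-1) = -5 + 1 = -4)
o = 25 (o = (-5)**2 = 25)
g(y) = 12*y (g(y) = -(-12)*y = 12*y)
R = 1/25 ≈ 0.040000
R + g(P(-5*1*(-2))) = 1/25 + 12*(-5*1*(-2)) = 1/25 + 12*(-5*(-2)) = 1/25 + 12*10 = 1/25 + 120 = 3001/25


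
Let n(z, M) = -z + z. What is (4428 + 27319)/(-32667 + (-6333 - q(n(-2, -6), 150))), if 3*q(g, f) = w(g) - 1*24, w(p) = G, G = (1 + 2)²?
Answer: -31747/38995 ≈ -0.81413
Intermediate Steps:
n(z, M) = 0
G = 9 (G = 3² = 9)
w(p) = 9
q(g, f) = -5 (q(g, f) = (9 - 1*24)/3 = (9 - 24)/3 = (⅓)*(-15) = -5)
(4428 + 27319)/(-32667 + (-6333 - q(n(-2, -6), 150))) = (4428 + 27319)/(-32667 + (-6333 - 1*(-5))) = 31747/(-32667 + (-6333 + 5)) = 31747/(-32667 - 6328) = 31747/(-38995) = 31747*(-1/38995) = -31747/38995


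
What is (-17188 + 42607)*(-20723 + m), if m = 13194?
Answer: -191379651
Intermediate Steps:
(-17188 + 42607)*(-20723 + m) = (-17188 + 42607)*(-20723 + 13194) = 25419*(-7529) = -191379651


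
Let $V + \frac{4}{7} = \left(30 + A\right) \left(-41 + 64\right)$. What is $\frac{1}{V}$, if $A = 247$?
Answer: $\frac{7}{44593} \approx 0.00015698$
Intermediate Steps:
$V = \frac{44593}{7}$ ($V = - \frac{4}{7} + \left(30 + 247\right) \left(-41 + 64\right) = - \frac{4}{7} + 277 \cdot 23 = - \frac{4}{7} + 6371 = \frac{44593}{7} \approx 6370.4$)
$\frac{1}{V} = \frac{1}{\frac{44593}{7}} = \frac{7}{44593}$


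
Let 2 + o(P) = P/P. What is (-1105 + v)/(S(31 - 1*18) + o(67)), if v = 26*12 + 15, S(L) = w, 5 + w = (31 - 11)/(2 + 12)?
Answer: 2723/16 ≈ 170.19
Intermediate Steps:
w = -25/7 (w = -5 + (31 - 11)/(2 + 12) = -5 + 20/14 = -5 + 20*(1/14) = -5 + 10/7 = -25/7 ≈ -3.5714)
o(P) = -1 (o(P) = -2 + P/P = -2 + 1 = -1)
S(L) = -25/7
v = 327 (v = 312 + 15 = 327)
(-1105 + v)/(S(31 - 1*18) + o(67)) = (-1105 + 327)/(-25/7 - 1) = -778/(-32/7) = -778*(-7/32) = 2723/16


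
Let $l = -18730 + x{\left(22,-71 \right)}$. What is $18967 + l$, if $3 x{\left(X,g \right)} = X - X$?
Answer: $237$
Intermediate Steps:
$x{\left(X,g \right)} = 0$ ($x{\left(X,g \right)} = \frac{X - X}{3} = \frac{1}{3} \cdot 0 = 0$)
$l = -18730$ ($l = -18730 + 0 = -18730$)
$18967 + l = 18967 - 18730 = 237$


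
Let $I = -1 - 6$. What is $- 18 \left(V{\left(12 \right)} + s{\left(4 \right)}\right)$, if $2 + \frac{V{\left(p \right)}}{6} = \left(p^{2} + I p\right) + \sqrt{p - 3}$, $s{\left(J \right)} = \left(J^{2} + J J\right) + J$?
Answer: $-7236$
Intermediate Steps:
$I = -7$ ($I = -1 - 6 = -7$)
$s{\left(J \right)} = J + 2 J^{2}$ ($s{\left(J \right)} = \left(J^{2} + J^{2}\right) + J = 2 J^{2} + J = J + 2 J^{2}$)
$V{\left(p \right)} = -12 - 42 p + 6 p^{2} + 6 \sqrt{-3 + p}$ ($V{\left(p \right)} = -12 + 6 \left(\left(p^{2} - 7 p\right) + \sqrt{p - 3}\right) = -12 + 6 \left(\left(p^{2} - 7 p\right) + \sqrt{-3 + p}\right) = -12 + 6 \left(p^{2} + \sqrt{-3 + p} - 7 p\right) = -12 + \left(- 42 p + 6 p^{2} + 6 \sqrt{-3 + p}\right) = -12 - 42 p + 6 p^{2} + 6 \sqrt{-3 + p}$)
$- 18 \left(V{\left(12 \right)} + s{\left(4 \right)}\right) = - 18 \left(\left(-12 - 504 + 6 \cdot 12^{2} + 6 \sqrt{-3 + 12}\right) + 4 \left(1 + 2 \cdot 4\right)\right) = - 18 \left(\left(-12 - 504 + 6 \cdot 144 + 6 \sqrt{9}\right) + 4 \left(1 + 8\right)\right) = - 18 \left(\left(-12 - 504 + 864 + 6 \cdot 3\right) + 4 \cdot 9\right) = - 18 \left(\left(-12 - 504 + 864 + 18\right) + 36\right) = - 18 \left(366 + 36\right) = \left(-18\right) 402 = -7236$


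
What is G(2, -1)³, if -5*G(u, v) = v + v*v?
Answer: 0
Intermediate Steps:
G(u, v) = -v/5 - v²/5 (G(u, v) = -(v + v*v)/5 = -(v + v²)/5 = -v/5 - v²/5)
G(2, -1)³ = (-⅕*(-1)*(1 - 1))³ = (-⅕*(-1)*0)³ = 0³ = 0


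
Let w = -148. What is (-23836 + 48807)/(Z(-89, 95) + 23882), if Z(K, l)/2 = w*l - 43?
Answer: -24971/4324 ≈ -5.7750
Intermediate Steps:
Z(K, l) = -86 - 296*l (Z(K, l) = 2*(-148*l - 43) = 2*(-43 - 148*l) = -86 - 296*l)
(-23836 + 48807)/(Z(-89, 95) + 23882) = (-23836 + 48807)/((-86 - 296*95) + 23882) = 24971/((-86 - 28120) + 23882) = 24971/(-28206 + 23882) = 24971/(-4324) = 24971*(-1/4324) = -24971/4324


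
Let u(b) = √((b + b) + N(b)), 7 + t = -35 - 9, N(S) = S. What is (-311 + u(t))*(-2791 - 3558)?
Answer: 1974539 - 19047*I*√17 ≈ 1.9745e+6 - 78533.0*I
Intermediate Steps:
t = -51 (t = -7 + (-35 - 9) = -7 - 44 = -51)
u(b) = √3*√b (u(b) = √((b + b) + b) = √(2*b + b) = √(3*b) = √3*√b)
(-311 + u(t))*(-2791 - 3558) = (-311 + √3*√(-51))*(-2791 - 3558) = (-311 + √3*(I*√51))*(-6349) = (-311 + 3*I*√17)*(-6349) = 1974539 - 19047*I*√17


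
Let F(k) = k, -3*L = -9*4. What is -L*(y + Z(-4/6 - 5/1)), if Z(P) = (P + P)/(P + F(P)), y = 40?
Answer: -492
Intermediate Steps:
L = 12 (L = -(-3)*4 = -1/3*(-36) = 12)
Z(P) = 1 (Z(P) = (P + P)/(P + P) = (2*P)/((2*P)) = (2*P)*(1/(2*P)) = 1)
-L*(y + Z(-4/6 - 5/1)) = -12*(40 + 1) = -12*41 = -1*492 = -492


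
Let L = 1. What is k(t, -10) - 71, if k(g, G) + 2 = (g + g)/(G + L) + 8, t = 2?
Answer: -589/9 ≈ -65.444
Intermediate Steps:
k(g, G) = 6 + 2*g/(1 + G) (k(g, G) = -2 + ((g + g)/(G + 1) + 8) = -2 + ((2*g)/(1 + G) + 8) = -2 + (2*g/(1 + G) + 8) = -2 + (8 + 2*g/(1 + G)) = 6 + 2*g/(1 + G))
k(t, -10) - 71 = 2*(3 + 2 + 3*(-10))/(1 - 10) - 71 = 2*(3 + 2 - 30)/(-9) - 71 = 2*(-⅑)*(-25) - 71 = 50/9 - 71 = -589/9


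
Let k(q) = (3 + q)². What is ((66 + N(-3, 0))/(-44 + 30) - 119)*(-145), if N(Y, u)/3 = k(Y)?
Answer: 125570/7 ≈ 17939.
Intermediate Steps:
N(Y, u) = 3*(3 + Y)²
((66 + N(-3, 0))/(-44 + 30) - 119)*(-145) = ((66 + 3*(3 - 3)²)/(-44 + 30) - 119)*(-145) = ((66 + 3*0²)/(-14) - 119)*(-145) = ((66 + 3*0)*(-1/14) - 119)*(-145) = ((66 + 0)*(-1/14) - 119)*(-145) = (66*(-1/14) - 119)*(-145) = (-33/7 - 119)*(-145) = -866/7*(-145) = 125570/7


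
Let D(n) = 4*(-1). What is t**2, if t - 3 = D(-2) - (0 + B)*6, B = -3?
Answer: 289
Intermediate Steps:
D(n) = -4
t = 17 (t = 3 + (-4 - (0 - 3)*6) = 3 + (-4 - (-3)*6) = 3 + (-4 - 1*(-18)) = 3 + (-4 + 18) = 3 + 14 = 17)
t**2 = 17**2 = 289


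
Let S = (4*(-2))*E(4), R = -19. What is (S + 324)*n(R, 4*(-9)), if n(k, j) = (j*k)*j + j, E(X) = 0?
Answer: -7989840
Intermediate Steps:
n(k, j) = j + k*j² (n(k, j) = k*j² + j = j + k*j²)
S = 0 (S = (4*(-2))*0 = -8*0 = 0)
(S + 324)*n(R, 4*(-9)) = (0 + 324)*((4*(-9))*(1 + (4*(-9))*(-19))) = 324*(-36*(1 - 36*(-19))) = 324*(-36*(1 + 684)) = 324*(-36*685) = 324*(-24660) = -7989840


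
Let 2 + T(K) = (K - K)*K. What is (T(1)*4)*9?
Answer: -72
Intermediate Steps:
T(K) = -2 (T(K) = -2 + (K - K)*K = -2 + 0*K = -2 + 0 = -2)
(T(1)*4)*9 = -2*4*9 = -8*9 = -72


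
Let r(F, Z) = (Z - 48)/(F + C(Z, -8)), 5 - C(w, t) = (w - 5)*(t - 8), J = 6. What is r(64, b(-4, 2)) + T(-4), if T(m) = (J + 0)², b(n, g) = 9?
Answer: 4749/133 ≈ 35.707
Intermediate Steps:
C(w, t) = 5 - (-8 + t)*(-5 + w) (C(w, t) = 5 - (w - 5)*(t - 8) = 5 - (-5 + w)*(-8 + t) = 5 - (-8 + t)*(-5 + w))
r(F, Z) = (-48 + Z)/(-75 + F + 16*Z) (r(F, Z) = (Z - 48)/(F + (-35 + 5*(-8) + 8*Z - 1*(-8)*Z)) = (-48 + Z)/(F + (-35 - 40 + 8*Z + 8*Z)) = (-48 + Z)/(F + (-75 + 16*Z)) = (-48 + Z)/(-75 + F + 16*Z))
T(m) = 36 (T(m) = (6 + 0)² = 6² = 36)
r(64, b(-4, 2)) + T(-4) = (-48 + 9)/(-75 + 64 + 16*9) + 36 = -39/(-75 + 64 + 144) + 36 = -39/133 + 36 = 4749/133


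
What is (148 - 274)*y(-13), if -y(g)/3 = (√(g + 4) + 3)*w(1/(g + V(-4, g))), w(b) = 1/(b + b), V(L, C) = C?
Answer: -14742 - 14742*I ≈ -14742.0 - 14742.0*I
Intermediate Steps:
w(b) = 1/(2*b)
y(g) = -3*g*(3 + √(4 + g)) (y(g) = -3*(√(g + 4) + 3)*1/(2*(1/(g + g))) = -3*(√(4 + g) + 3)*1/(2*(1/(2*g))) = -3*(3 + √(4 + g))*1/(2*((1/(2*g)))) = -3*(3 + √(4 + g))*(2*g)/2 = -3*(3 + √(4 + g))*g = -3*g*(3 + √(4 + g)))
(148 - 274)*y(-13) = (148 - 274)*(-3*(-13)*(3 + √(4 - 13))) = -(-378)*(-13)*(3 + √(-9)) = -(-378)*(-13)*(3 + 3*I) = -126*(117 + 117*I) = -14742 - 14742*I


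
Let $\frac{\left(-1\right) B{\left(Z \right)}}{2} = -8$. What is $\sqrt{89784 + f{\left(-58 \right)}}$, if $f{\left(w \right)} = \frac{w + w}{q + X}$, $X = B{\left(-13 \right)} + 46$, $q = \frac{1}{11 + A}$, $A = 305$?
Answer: $\frac{2 \sqrt{957390858578}}{6531} \approx 299.64$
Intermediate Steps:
$B{\left(Z \right)} = 16$ ($B{\left(Z \right)} = \left(-2\right) \left(-8\right) = 16$)
$q = \frac{1}{316}$ ($q = \frac{1}{11 + 305} = \frac{1}{316} \approx 0.0031646$)
$X = 62$ ($X = 16 + 46 = 62$)
$f{\left(w \right)} = \frac{632 w}{19593}$ ($f{\left(w \right)} = \frac{w + w}{\frac{1}{316} + 62} = \frac{2 w}{\frac{19593}{316}} = 2 w \frac{316}{19593} = \frac{632 w}{19593}$)
$\sqrt{89784 + f{\left(-58 \right)}} = \sqrt{89784 + \frac{632}{19593} \left(-58\right)} = \sqrt{89784 - \frac{36656}{19593}} = \sqrt{\frac{1759101256}{19593}} = \frac{2 \sqrt{957390858578}}{6531}$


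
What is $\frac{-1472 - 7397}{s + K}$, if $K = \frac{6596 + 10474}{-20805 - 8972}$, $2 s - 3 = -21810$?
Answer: $\frac{528184426}{649381179} \approx 0.81337$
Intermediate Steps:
$s = - \frac{21807}{2}$ ($s = \frac{3}{2} + \frac{1}{2} \left(-21810\right) = \frac{3}{2} - 10905 = - \frac{21807}{2} \approx -10904.0$)
$K = - \frac{17070}{29777}$ ($K = \frac{17070}{-29777} = 17070 \left(- \frac{1}{29777}\right) = - \frac{17070}{29777} \approx -0.57326$)
$\frac{-1472 - 7397}{s + K} = \frac{-1472 - 7397}{- \frac{21807}{2} - \frac{17070}{29777}} = \frac{-1472 + \left(-19537 + 12140\right)}{- \frac{649381179}{59554}} = \left(-1472 - 7397\right) \left(- \frac{59554}{649381179}\right) = \left(-8869\right) \left(- \frac{59554}{649381179}\right) = \frac{528184426}{649381179}$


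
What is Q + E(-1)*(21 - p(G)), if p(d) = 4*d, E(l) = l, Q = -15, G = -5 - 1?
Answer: -60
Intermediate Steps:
G = -6
Q + E(-1)*(21 - p(G)) = -15 - (21 - 4*(-6)) = -15 - (21 - 1*(-24)) = -15 - (21 + 24) = -15 - 1*45 = -15 - 45 = -60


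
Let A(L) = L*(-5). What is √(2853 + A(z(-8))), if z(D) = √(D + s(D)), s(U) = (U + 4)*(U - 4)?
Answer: √(2853 - 10*√10) ≈ 53.117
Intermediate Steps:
s(U) = (-4 + U)*(4 + U) (s(U) = (4 + U)*(-4 + U) = (-4 + U)*(4 + U))
z(D) = √(-16 + D + D²) (z(D) = √(D + (-16 + D²)) = √(-16 + D + D²))
A(L) = -5*L
√(2853 + A(z(-8))) = √(2853 - 5*√(-16 - 8 + (-8)²)) = √(2853 - 5*√(-16 - 8 + 64)) = √(2853 - 10*√10)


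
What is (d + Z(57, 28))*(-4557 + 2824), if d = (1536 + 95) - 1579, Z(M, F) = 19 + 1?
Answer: -124776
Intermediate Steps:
Z(M, F) = 20
d = 52 (d = 1631 - 1579 = 52)
(d + Z(57, 28))*(-4557 + 2824) = (52 + 20)*(-4557 + 2824) = 72*(-1733) = -124776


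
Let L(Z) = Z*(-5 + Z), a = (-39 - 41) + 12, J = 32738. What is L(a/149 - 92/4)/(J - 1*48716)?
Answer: -2469800/59121263 ≈ -0.041775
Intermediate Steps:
a = -68 (a = -80 + 12 = -68)
L(a/149 - 92/4)/(J - 1*48716) = ((-68/149 - 92/4)*(-5 + (-68/149 - 92/4)))/(32738 - 1*48716) = ((-68*1/149 - 92*¼)*(-5 + (-68*1/149 - 92*¼)))/(32738 - 48716) = ((-68/149 - 23)*(-5 + (-68/149 - 23)))/(-15978) = -3495*(-5 - 3495/149)/149*(-1/15978) = -3495/149*(-4240/149)*(-1/15978) = (14818800/22201)*(-1/15978) = -2469800/59121263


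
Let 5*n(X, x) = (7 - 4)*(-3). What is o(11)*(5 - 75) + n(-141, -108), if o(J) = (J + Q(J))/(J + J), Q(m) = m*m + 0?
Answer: -2109/5 ≈ -421.80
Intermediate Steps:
Q(m) = m**2 (Q(m) = m**2 + 0 = m**2)
o(J) = (J + J**2)/(2*J) (o(J) = (J + J**2)/(J + J) = (J + J**2)/((2*J)) = (J + J**2)*(1/(2*J)) = (J + J**2)/(2*J))
n(X, x) = -9/5 (n(X, x) = ((7 - 4)*(-3))/5 = (3*(-3))/5 = (1/5)*(-9) = -9/5)
o(11)*(5 - 75) + n(-141, -108) = (1/2 + (1/2)*11)*(5 - 75) - 9/5 = (1/2 + 11/2)*(-70) - 9/5 = 6*(-70) - 9/5 = -420 - 9/5 = -2109/5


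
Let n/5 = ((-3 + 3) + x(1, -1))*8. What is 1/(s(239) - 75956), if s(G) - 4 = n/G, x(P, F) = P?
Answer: -239/18152488 ≈ -1.3166e-5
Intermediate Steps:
n = 40 (n = 5*(((-3 + 3) + 1)*8) = 5*((0 + 1)*8) = 5*(1*8) = 5*8 = 40)
s(G) = 4 + 40/G
1/(s(239) - 75956) = 1/((4 + 40/239) - 75956) = 1/(996/239 - 75956) = 1/(-18152488/239) = -239/18152488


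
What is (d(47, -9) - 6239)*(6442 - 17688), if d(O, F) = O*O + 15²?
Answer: 42791030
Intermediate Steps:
d(O, F) = 225 + O² (d(O, F) = O² + 225 = 225 + O²)
(d(47, -9) - 6239)*(6442 - 17688) = ((225 + 47²) - 6239)*(6442 - 17688) = ((225 + 2209) - 6239)*(-11246) = (2434 - 6239)*(-11246) = -3805*(-11246) = 42791030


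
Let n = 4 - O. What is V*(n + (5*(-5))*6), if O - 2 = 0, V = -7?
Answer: 1036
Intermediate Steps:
O = 2 (O = 2 + 0 = 2)
n = 2 (n = 4 - 1*2 = 4 - 2 = 2)
V*(n + (5*(-5))*6) = -7*(2 + (5*(-5))*6) = -7*(2 - 25*6) = -7*(2 - 150) = -7*(-148) = 1036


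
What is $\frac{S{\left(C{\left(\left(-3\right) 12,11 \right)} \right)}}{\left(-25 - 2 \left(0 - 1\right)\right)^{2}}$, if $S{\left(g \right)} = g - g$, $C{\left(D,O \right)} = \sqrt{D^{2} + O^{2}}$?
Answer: $0$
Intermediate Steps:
$S{\left(g \right)} = 0$
$\frac{S{\left(C{\left(\left(-3\right) 12,11 \right)} \right)}}{\left(-25 - 2 \left(0 - 1\right)\right)^{2}} = \frac{0}{\left(-25 - 2 \left(0 - 1\right)\right)^{2}} = \frac{0}{\left(-25 - -2\right)^{2}} = \frac{0}{\left(-25 + 2\right)^{2}} = \frac{0}{\left(-23\right)^{2}} = \frac{0}{529} = 0 \cdot \frac{1}{529} = 0$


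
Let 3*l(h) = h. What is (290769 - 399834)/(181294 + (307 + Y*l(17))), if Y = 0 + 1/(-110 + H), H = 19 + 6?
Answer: -1635975/2724014 ≈ -0.60058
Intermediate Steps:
l(h) = h/3
H = 25
Y = -1/85 (Y = 0 + 1/(-110 + 25) = 0 + 1/(-85) = 0 - 1/85 = -1/85 ≈ -0.011765)
(290769 - 399834)/(181294 + (307 + Y*l(17))) = (290769 - 399834)/(181294 + (307 - 17/255)) = -109065/(181294 + (307 - 1/85*17/3)) = -109065/(181294 + (307 - 1/15)) = -109065/(181294 + 4604/15) = -109065/2724014/15 = -109065*15/2724014 = -1635975/2724014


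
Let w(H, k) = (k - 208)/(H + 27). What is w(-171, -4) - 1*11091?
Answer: -399223/36 ≈ -11090.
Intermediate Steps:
w(H, k) = (-208 + k)/(27 + H)
w(-171, -4) - 1*11091 = (-208 - 4)/(27 - 171) - 1*11091 = -212/(-144) - 11091 = -1/144*(-212) - 11091 = 53/36 - 11091 = -399223/36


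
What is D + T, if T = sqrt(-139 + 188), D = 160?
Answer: 167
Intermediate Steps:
T = 7 (T = sqrt(49) = 7)
D + T = 160 + 7 = 167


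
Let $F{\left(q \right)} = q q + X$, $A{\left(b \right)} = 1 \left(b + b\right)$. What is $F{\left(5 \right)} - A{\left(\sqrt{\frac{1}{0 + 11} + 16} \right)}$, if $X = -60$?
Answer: $-35 - \frac{2 \sqrt{1947}}{11} \approx -43.023$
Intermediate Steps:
$A{\left(b \right)} = 2 b$ ($A{\left(b \right)} = 1 \cdot 2 b = 2 b$)
$F{\left(q \right)} = -60 + q^{2}$ ($F{\left(q \right)} = q q - 60 = q^{2} - 60 = -60 + q^{2}$)
$F{\left(5 \right)} - A{\left(\sqrt{\frac{1}{0 + 11} + 16} \right)} = \left(-60 + 5^{2}\right) - 2 \sqrt{\frac{1}{0 + 11} + 16} = \left(-60 + 25\right) - 2 \sqrt{\frac{1}{11} + 16} = -35 - 2 \sqrt{\frac{1}{11} + 16} = -35 - 2 \sqrt{\frac{177}{11}} = -35 - 2 \frac{\sqrt{1947}}{11} = -35 - \frac{2 \sqrt{1947}}{11}$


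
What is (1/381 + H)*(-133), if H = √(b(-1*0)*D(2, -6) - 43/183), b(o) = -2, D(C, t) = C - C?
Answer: -133/381 - 133*I*√7869/183 ≈ -0.34908 - 64.47*I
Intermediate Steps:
D(C, t) = 0
H = I*√7869/183 (H = √(-2*0 - 43/183) = √(0 - 43*1/183) = √(0 - 43/183) = √(-43/183) = I*√7869/183 ≈ 0.48474*I)
(1/381 + H)*(-133) = (1/381 + I*√7869/183)*(-133) = -133/381 - 133*I*√7869/183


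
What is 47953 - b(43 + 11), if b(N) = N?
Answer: 47899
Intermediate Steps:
47953 - b(43 + 11) = 47953 - (43 + 11) = 47953 - 1*54 = 47953 - 54 = 47899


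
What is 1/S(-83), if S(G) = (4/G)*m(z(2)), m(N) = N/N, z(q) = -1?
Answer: -83/4 ≈ -20.750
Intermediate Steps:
m(N) = 1
S(G) = 4/G (S(G) = (4/G)*1 = 4/G)
1/S(-83) = 1/(4/(-83)) = 1/(4*(-1/83)) = 1/(-4/83) = -83/4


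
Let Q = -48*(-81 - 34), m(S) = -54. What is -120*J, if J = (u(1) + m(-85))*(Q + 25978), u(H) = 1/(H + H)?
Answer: 202217160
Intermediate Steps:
u(H) = 1/(2*H)
Q = 5520 (Q = -48*(-115) = 5520)
J = -1685143 (J = ((1/2)/1 - 54)*(5520 + 25978) = ((1/2)*1 - 54)*31498 = (1/2 - 54)*31498 = -107/2*31498 = -1685143)
-120*J = -120*(-1685143) = 202217160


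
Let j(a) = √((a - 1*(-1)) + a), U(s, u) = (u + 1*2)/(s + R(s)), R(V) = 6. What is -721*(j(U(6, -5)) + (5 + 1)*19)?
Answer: -82194 - 721*√2/2 ≈ -82704.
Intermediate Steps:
U(s, u) = (2 + u)/(6 + s) (U(s, u) = (u + 1*2)/(s + 6) = (u + 2)/(6 + s) = (2 + u)/(6 + s))
j(a) = √(1 + 2*a) (j(a) = √((a + 1) + a) = √((1 + a) + a) = √(1 + 2*a))
-721*(j(U(6, -5)) + (5 + 1)*19) = -721*(√(1 + 2*((2 - 5)/(6 + 6))) + (5 + 1)*19) = -721*(√(1 + 2*(-3/12)) + 6*19) = -721*(√(1 + 2*((1/12)*(-3))) + 114) = -721*(√(1 + 2*(-¼)) + 114) = -721*(√(1 - ½) + 114) = -721*(√(½) + 114) = -721*(√2/2 + 114) = -721*(114 + √2/2) = -82194 - 721*√2/2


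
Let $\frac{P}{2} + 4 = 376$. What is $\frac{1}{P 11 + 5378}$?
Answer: $\frac{1}{13562} \approx 7.3735 \cdot 10^{-5}$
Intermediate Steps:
$P = 744$ ($P = -8 + 2 \cdot 376 = -8 + 752 = 744$)
$\frac{1}{P 11 + 5378} = \frac{1}{744 \cdot 11 + 5378} = \frac{1}{8184 + 5378} = \frac{1}{13562}$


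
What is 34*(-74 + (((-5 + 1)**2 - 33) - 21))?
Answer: -3808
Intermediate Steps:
34*(-74 + (((-5 + 1)**2 - 33) - 21)) = 34*(-74 + (((-4)**2 - 33) - 21)) = 34*(-74 + ((16 - 33) - 21)) = 34*(-74 + (-17 - 21)) = 34*(-74 - 38) = 34*(-112) = -3808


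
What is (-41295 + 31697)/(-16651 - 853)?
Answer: 4799/8752 ≈ 0.54833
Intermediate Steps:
(-41295 + 31697)/(-16651 - 853) = -9598/(-17504) = -9598*(-1/17504) = 4799/8752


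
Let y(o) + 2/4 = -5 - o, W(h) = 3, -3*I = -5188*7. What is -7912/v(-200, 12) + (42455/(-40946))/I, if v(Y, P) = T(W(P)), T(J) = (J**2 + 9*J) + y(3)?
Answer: -3361459267477/11683531640 ≈ -287.71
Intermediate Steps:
I = 36316/3 (I = -(-5188)*7/3 = -1/3*(-36316) = 36316/3 ≈ 12105.)
y(o) = -11/2 - o (y(o) = -1/2 + (-5 - o) = -11/2 - o)
T(J) = -17/2 + J**2 + 9*J (T(J) = (J**2 + 9*J) + (-11/2 - 1*3) = (J**2 + 9*J) + (-11/2 - 3) = (J**2 + 9*J) - 17/2 = -17/2 + J**2 + 9*J)
v(Y, P) = 55/2 (v(Y, P) = -17/2 + 3**2 + 9*3 = -17/2 + 9 + 27 = 55/2)
-7912/v(-200, 12) + (42455/(-40946))/I = -7912/55/2 + (42455/(-40946))/(36316/3) = -7912*2/55 + (42455*(-1/40946))*(3/36316) = -15824/55 - 42455/40946*3/36316 = -15824/55 - 18195/212427848 = -3361459267477/11683531640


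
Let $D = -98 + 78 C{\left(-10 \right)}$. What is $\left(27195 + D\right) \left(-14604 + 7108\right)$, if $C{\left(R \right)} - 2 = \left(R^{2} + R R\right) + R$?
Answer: $-315379208$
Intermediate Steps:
$C{\left(R \right)} = 2 + R + 2 R^{2}$ ($C{\left(R \right)} = 2 + \left(\left(R^{2} + R R\right) + R\right) = 2 + \left(\left(R^{2} + R^{2}\right) + R\right) = 2 + \left(2 R^{2} + R\right) = 2 + \left(R + 2 R^{2}\right) = 2 + R + 2 R^{2}$)
$D = 14878$ ($D = -98 + 78 \left(2 - 10 + 2 \left(-10\right)^{2}\right) = -98 + 78 \left(2 - 10 + 2 \cdot 100\right) = -98 + 78 \left(2 - 10 + 200\right) = -98 + 78 \cdot 192 = -98 + 14976 = 14878$)
$\left(27195 + D\right) \left(-14604 + 7108\right) = \left(27195 + 14878\right) \left(-14604 + 7108\right) = 42073 \left(-7496\right) = -315379208$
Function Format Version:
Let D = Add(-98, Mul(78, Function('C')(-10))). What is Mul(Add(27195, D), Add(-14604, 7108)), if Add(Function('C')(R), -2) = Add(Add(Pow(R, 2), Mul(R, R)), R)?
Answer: -315379208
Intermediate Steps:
Function('C')(R) = Add(2, R, Mul(2, Pow(R, 2))) (Function('C')(R) = Add(2, Add(Add(Pow(R, 2), Mul(R, R)), R)) = Add(2, Add(Add(Pow(R, 2), Pow(R, 2)), R)) = Add(2, Add(Mul(2, Pow(R, 2)), R)) = Add(2, Add(R, Mul(2, Pow(R, 2)))) = Add(2, R, Mul(2, Pow(R, 2))))
D = 14878 (D = Add(-98, Mul(78, Add(2, -10, Mul(2, Pow(-10, 2))))) = Add(-98, Mul(78, Add(2, -10, Mul(2, 100)))) = Add(-98, Mul(78, Add(2, -10, 200))) = Add(-98, Mul(78, 192)) = Add(-98, 14976) = 14878)
Mul(Add(27195, D), Add(-14604, 7108)) = Mul(Add(27195, 14878), Add(-14604, 7108)) = Mul(42073, -7496) = -315379208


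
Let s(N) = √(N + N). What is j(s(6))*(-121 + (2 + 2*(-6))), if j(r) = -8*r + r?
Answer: 1834*√3 ≈ 3176.6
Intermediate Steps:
s(N) = √2*√N (s(N) = √(2*N) = √2*√N)
j(r) = -7*r
j(s(6))*(-121 + (2 + 2*(-6))) = (-7*√2*√6)*(-121 + (2 + 2*(-6))) = (-14*√3)*(-121 + (2 - 12)) = (-14*√3)*(-121 - 10) = -14*√3*(-131) = 1834*√3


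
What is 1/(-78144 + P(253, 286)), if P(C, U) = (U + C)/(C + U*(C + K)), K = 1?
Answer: -6627/517860239 ≈ -1.2797e-5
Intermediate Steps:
P(C, U) = (C + U)/(C + U*(1 + C)) (P(C, U) = (U + C)/(C + U*(C + 1)) = (C + U)/(C + U*(1 + C)))
1/(-78144 + P(253, 286)) = 1/(-78144 + (253 + 286)/(253 + 286 + 253*286)) = 1/(-78144 + 539/(253 + 286 + 72358)) = 1/(-78144 + 539/72897) = 1/(-78144 + (1/72897)*539) = 1/(-78144 + 49/6627) = 1/(-517860239/6627) = -6627/517860239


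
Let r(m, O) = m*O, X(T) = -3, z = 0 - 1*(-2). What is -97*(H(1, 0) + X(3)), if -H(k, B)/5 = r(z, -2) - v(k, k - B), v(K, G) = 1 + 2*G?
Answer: -3104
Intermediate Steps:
z = 2 (z = 0 + 2 = 2)
r(m, O) = O*m
H(k, B) = 25 - 10*B + 10*k (H(k, B) = -5*(-2*2 - (1 + 2*(k - B))) = -5*(-4 - (1 + (-2*B + 2*k))) = -5*(-4 - (1 - 2*B + 2*k)) = -5*(-4 + (-1 - 2*k + 2*B)) = -5*(-5 - 2*k + 2*B) = 25 - 10*B + 10*k)
-97*(H(1, 0) + X(3)) = -97*((25 - 10*0 + 10*1) - 3) = -97*((25 + 0 + 10) - 3) = -97*(35 - 3) = -97*32 = -3104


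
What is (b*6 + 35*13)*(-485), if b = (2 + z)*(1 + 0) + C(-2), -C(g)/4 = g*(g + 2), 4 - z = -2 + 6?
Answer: -226495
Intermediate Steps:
z = 0 (z = 4 - (-2 + 6) = 4 - 1*4 = 4 - 4 = 0)
C(g) = -4*g*(2 + g) (C(g) = -4*g*(g + 2) = -4*g*(2 + g))
b = 2 (b = (2 + 0)*(1 + 0) - 4*(-2)*(2 - 2) = 2*1 - 4*(-2)*0 = 2 + 0 = 2)
(b*6 + 35*13)*(-485) = (2*6 + 35*13)*(-485) = (12 + 455)*(-485) = 467*(-485) = -226495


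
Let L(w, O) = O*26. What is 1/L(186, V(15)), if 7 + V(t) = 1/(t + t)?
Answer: -15/2717 ≈ -0.0055208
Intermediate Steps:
V(t) = -7 + 1/(2*t) (V(t) = -7 + 1/(t + t) = -7 + 1/(2*t))
L(w, O) = 26*O
1/L(186, V(15)) = 1/(26*(-7 + (½)/15)) = 1/(26*(-7 + (½)*(1/15))) = 1/(26*(-7 + 1/30)) = 1/(26*(-209/30)) = 1/(-2717/15) = -15/2717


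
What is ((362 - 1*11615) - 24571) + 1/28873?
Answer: -1034346351/28873 ≈ -35824.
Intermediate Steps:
((362 - 1*11615) - 24571) + 1/28873 = ((362 - 11615) - 24571) + 1/28873 = (-11253 - 24571) + 1/28873 = -35824 + 1/28873 = -1034346351/28873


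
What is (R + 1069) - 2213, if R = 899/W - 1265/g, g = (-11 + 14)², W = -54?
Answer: -70265/54 ≈ -1301.2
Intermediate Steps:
g = 9 (g = 3² = 9)
R = -8489/54 (R = 899/(-54) - 1265/9 = 899*(-1/54) - 1265*⅑ = -899/54 - 1265/9 = -8489/54 ≈ -157.20)
(R + 1069) - 2213 = (-8489/54 + 1069) - 2213 = 49237/54 - 2213 = -70265/54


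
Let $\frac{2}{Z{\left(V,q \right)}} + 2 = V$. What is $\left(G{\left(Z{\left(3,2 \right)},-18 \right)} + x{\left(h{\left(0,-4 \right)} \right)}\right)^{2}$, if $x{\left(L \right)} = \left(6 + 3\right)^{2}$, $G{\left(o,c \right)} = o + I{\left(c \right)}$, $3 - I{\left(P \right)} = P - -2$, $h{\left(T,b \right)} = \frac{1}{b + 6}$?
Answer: $10404$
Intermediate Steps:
$Z{\left(V,q \right)} = \frac{2}{-2 + V}$
$h{\left(T,b \right)} = \frac{1}{6 + b}$
$I{\left(P \right)} = 1 - P$ ($I{\left(P \right)} = 3 - \left(P - -2\right) = 3 - \left(P + 2\right) = 3 - \left(2 + P\right) = 1 - P$)
$G{\left(o,c \right)} = 1 + o - c$ ($G{\left(o,c \right)} = o - \left(-1 + c\right) = 1 + o - c$)
$x{\left(L \right)} = 81$ ($x{\left(L \right)} = 9^{2} = 81$)
$\left(G{\left(Z{\left(3,2 \right)},-18 \right)} + x{\left(h{\left(0,-4 \right)} \right)}\right)^{2} = \left(\left(1 + \frac{2}{-2 + 3} - -18\right) + 81\right)^{2} = \left(\left(1 + \frac{2}{1} + 18\right) + 81\right)^{2} = \left(\left(1 + 2 \cdot 1 + 18\right) + 81\right)^{2} = \left(\left(1 + 2 + 18\right) + 81\right)^{2} = \left(21 + 81\right)^{2} = 102^{2} = 10404$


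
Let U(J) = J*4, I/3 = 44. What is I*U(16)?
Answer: 8448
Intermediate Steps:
I = 132 (I = 3*44 = 132)
U(J) = 4*J
I*U(16) = 132*(4*16) = 132*64 = 8448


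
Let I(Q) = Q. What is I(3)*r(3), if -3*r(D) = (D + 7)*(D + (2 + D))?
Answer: -80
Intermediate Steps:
r(D) = -(2 + 2*D)*(7 + D)/3 (r(D) = -(D + 7)*(D + (2 + D))/3 = -(7 + D)*(2 + 2*D)/3 = -(2 + 2*D)*(7 + D)/3)
I(3)*r(3) = 3*(-14/3 - 16/3*3 - 2/3*3**2) = 3*(-14/3 - 16 - 2/3*9) = 3*(-14/3 - 16 - 6) = 3*(-80/3) = -80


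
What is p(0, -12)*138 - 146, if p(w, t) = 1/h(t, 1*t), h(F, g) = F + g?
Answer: -607/4 ≈ -151.75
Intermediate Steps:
p(w, t) = 1/(2*t) (p(w, t) = 1/(t + 1*t) = 1/(t + t) = 1/(2*t))
p(0, -12)*138 - 146 = ((½)/(-12))*138 - 146 = ((½)*(-1/12))*138 - 146 = -1/24*138 - 146 = -23/4 - 146 = -607/4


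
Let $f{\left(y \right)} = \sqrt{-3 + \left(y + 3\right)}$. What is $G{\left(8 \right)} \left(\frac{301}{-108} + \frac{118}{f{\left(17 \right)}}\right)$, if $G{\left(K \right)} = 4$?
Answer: $- \frac{301}{27} + \frac{472 \sqrt{17}}{17} \approx 103.33$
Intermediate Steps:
$f{\left(y \right)} = \sqrt{y}$ ($f{\left(y \right)} = \sqrt{-3 + \left(3 + y\right)} = \sqrt{y}$)
$G{\left(8 \right)} \left(\frac{301}{-108} + \frac{118}{f{\left(17 \right)}}\right) = 4 \left(\frac{301}{-108} + \frac{118}{\sqrt{17}}\right) = 4 \left(301 \left(- \frac{1}{108}\right) + 118 \frac{\sqrt{17}}{17}\right) = 4 \left(- \frac{301}{108} + \frac{118 \sqrt{17}}{17}\right) = - \frac{301}{27} + \frac{472 \sqrt{17}}{17}$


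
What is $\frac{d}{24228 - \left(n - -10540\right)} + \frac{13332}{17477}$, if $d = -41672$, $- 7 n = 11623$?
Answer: $- \frac{3665734060}{1877711403} \approx -1.9522$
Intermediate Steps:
$n = - \frac{11623}{7}$ ($n = \left(- \frac{1}{7}\right) 11623 = - \frac{11623}{7} \approx -1660.4$)
$\frac{d}{24228 - \left(n - -10540\right)} + \frac{13332}{17477} = - \frac{41672}{24228 - \left(- \frac{11623}{7} - -10540\right)} + \frac{13332}{17477} = - \frac{41672}{24228 - \left(- \frac{11623}{7} + 10540\right)} + 13332 \cdot \frac{1}{17477} = - \frac{41672}{24228 - \frac{62157}{7}} + \frac{13332}{17477} = - \frac{41672}{\frac{107439}{7}} + \frac{13332}{17477} = \left(-41672\right) \frac{7}{107439} + \frac{13332}{17477} = - \frac{291704}{107439} + \frac{13332}{17477} = - \frac{3665734060}{1877711403}$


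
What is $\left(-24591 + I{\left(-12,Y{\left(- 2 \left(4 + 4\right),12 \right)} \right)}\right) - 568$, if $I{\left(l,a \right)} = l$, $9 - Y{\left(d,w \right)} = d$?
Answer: $-25171$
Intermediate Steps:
$Y{\left(d,w \right)} = 9 - d$
$\left(-24591 + I{\left(-12,Y{\left(- 2 \left(4 + 4\right),12 \right)} \right)}\right) - 568 = \left(-24591 - 12\right) - 568 = -24603 - 568 = -25171$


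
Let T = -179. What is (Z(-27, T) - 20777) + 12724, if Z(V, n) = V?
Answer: -8080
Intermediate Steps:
(Z(-27, T) - 20777) + 12724 = (-27 - 20777) + 12724 = -20804 + 12724 = -8080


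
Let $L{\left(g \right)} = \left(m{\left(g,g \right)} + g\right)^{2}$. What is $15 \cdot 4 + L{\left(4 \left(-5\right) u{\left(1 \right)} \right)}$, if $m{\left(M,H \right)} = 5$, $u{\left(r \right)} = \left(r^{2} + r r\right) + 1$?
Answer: $3085$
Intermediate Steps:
$u{\left(r \right)} = 1 + 2 r^{2}$ ($u{\left(r \right)} = \left(r^{2} + r^{2}\right) + 1 = 2 r^{2} + 1 = 1 + 2 r^{2}$)
$L{\left(g \right)} = \left(5 + g\right)^{2}$
$15 \cdot 4 + L{\left(4 \left(-5\right) u{\left(1 \right)} \right)} = 15 \cdot 4 + \left(5 + 4 \left(-5\right) \left(1 + 2 \cdot 1^{2}\right)\right)^{2} = 60 + \left(5 - 20 \left(1 + 2 \cdot 1\right)\right)^{2} = 60 + \left(5 - 20 \left(1 + 2\right)\right)^{2} = 60 + \left(5 - 60\right)^{2} = 60 + \left(-55\right)^{2} = 60 + 3025 = 3085$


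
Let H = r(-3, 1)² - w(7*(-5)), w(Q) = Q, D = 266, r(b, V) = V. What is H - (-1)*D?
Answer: 302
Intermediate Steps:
H = 36 (H = 1² - 7*(-5) = 1 - 1*(-35) = 1 + 35 = 36)
H - (-1)*D = 36 - (-1)*266 = 36 - 1*(-266) = 36 + 266 = 302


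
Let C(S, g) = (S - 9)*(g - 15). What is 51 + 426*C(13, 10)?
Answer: -8469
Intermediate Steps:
C(S, g) = (-15 + g)*(-9 + S) (C(S, g) = (-9 + S)*(-15 + g) = (-15 + g)*(-9 + S))
51 + 426*C(13, 10) = 51 + 426*(135 - 15*13 - 9*10 + 13*10) = 51 + 426*(135 - 195 - 90 + 130) = 51 + 426*(-20) = 51 - 8520 = -8469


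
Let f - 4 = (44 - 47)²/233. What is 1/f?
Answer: 233/941 ≈ 0.24761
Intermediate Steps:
f = 941/233 (f = 4 + (44 - 47)²/233 = 4 + (-3)²*(1/233) = 4 + 9*(1/233) = 4 + 9/233 = 941/233 ≈ 4.0386)
1/f = 1/(941/233) = 233/941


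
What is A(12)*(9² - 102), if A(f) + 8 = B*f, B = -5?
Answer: 1428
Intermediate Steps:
A(f) = -8 - 5*f
A(12)*(9² - 102) = (-8 - 5*12)*(9² - 102) = (-8 - 60)*(81 - 102) = -68*(-21) = 1428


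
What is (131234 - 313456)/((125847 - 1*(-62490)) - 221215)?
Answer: 91111/16439 ≈ 5.5424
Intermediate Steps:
(131234 - 313456)/((125847 - 1*(-62490)) - 221215) = -182222/((125847 + 62490) - 221215) = -182222/(188337 - 221215) = -182222/(-32878) = -182222*(-1/32878) = 91111/16439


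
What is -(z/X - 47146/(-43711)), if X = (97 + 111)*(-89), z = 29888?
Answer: 27104226/50573627 ≈ 0.53594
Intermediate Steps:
X = -18512 (X = 208*(-89) = -18512)
-(z/X - 47146/(-43711)) = -(29888/(-18512) - 47146/(-43711)) = -(29888*(-1/18512) - 47146*(-1/43711)) = -(-1868/1157 + 47146/43711) = -1*(-27104226/50573627) = 27104226/50573627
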